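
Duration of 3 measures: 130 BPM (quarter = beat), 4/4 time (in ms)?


Quarter-note beat duration = 60000 / 130 ms
Beats per measure (4/4) = 4
One measure = 4 × 60000 / 130 = 240000 / 130 ms
3 measures = 3 × 240000 / 130 = 720000 / 130
= 5538.5 ms


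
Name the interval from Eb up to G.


Let's work it out.
Letter names: E → G spans 3 letter names → a 3rd
Semitones: Eb → G = 4 half-steps
A 3rd of 4 semitones is a major 3rd
= major 3rd


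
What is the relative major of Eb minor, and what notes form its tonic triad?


The relative major shares the key signature and is a minor 3rd above the minor tonic
A minor 3rd above Eb is Gb
→ relative major of Eb minor is Gb major
Tonic triad of Gb major = root + major 3rd + perfect 5th = Gb Bb Db
= Gb major; triad = Gb Bb Db


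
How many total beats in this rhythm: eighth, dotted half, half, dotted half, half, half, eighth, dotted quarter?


Let's work it out.
Beat values:
  eighth = 0.5 beats
  dotted half = 3 beats
  half = 2 beats
  dotted half = 3 beats
  half = 2 beats
  half = 2 beats
  eighth = 0.5 beats
  dotted quarter = 1.5 beats
Sum = 0.5 + 3 + 2 + 3 + 2 + 2 + 0.5 + 1.5
= 14.5 beats


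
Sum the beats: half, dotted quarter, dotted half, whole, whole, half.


Let's work it out.
Beat values:
  half = 2 beats
  dotted quarter = 1.5 beats
  dotted half = 3 beats
  whole = 4 beats
  whole = 4 beats
  half = 2 beats
Sum = 2 + 1.5 + 3 + 4 + 4 + 2
= 16.5 beats


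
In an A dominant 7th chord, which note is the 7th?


Solution.
Dominant 7th chord = root + major 3rd + perfect 5th + minor 7th
Seventh chords stack in thirds, so the letter names are A-C-E-G
Root: A
Major 3rd above A: C#
Perfect 5th above A: E
Minor 7th above A: G
The 7th = G


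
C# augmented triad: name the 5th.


Step by step:
Augmented triad = root + major 3rd (4 semitones) + augmented 5th (8 semitones)
A triad on C# stacks thirds, so the chord tones use letter names C-E-G
Root: C#
Major 3rd above C#: E#
Augmented 5th above C#: G##
The 5th = G##


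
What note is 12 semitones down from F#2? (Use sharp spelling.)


Solution.
F#2: chromatic position 6 in octave 2 → absolute = 2×12 + 6 = 30
Transpose down 12: 30 - 12 = 18
18 = 1×12 + 6 → F# in octave 1
Result = F#1


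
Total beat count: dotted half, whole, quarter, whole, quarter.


Step by step:
Beat values:
  dotted half = 3 beats
  whole = 4 beats
  quarter = 1 beat
  whole = 4 beats
  quarter = 1 beat
Sum = 3 + 4 + 1 + 4 + 1
= 13 beats


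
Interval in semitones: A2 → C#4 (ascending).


Absolute semitone position = octave×12 + chromatic position
A2: 2×12 + 9 = 33
C#4: 4×12 + 1 = 49
Difference = 49 - 33 = 16
= 16 semitones


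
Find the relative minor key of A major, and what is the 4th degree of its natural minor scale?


Reasoning:
The relative minor shares the major's key signature and starts on its 6th degree
6th degree = a major 6th above the tonic; a major 6th above A is F#
→ relative minor of A major is F# minor
F# natural minor scale: F# G# A B C# D E
= F# minor; 4th degree = B


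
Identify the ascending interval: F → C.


Working:
Letter names: F → C spans 5 letter names → a 5th
Semitones: F → C = 7 half-steps
A 5th of 7 semitones is a perfect 5th
= perfect 5th


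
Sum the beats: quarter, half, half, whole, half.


Solution.
Beat values:
  quarter = 1 beat
  half = 2 beats
  half = 2 beats
  whole = 4 beats
  half = 2 beats
Sum = 1 + 2 + 2 + 4 + 2
= 11 beats


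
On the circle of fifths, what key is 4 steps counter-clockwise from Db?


Let's work it out.
Each counter-clockwise step moves down a perfect 5th (= up a perfect 4th)
From Db: Db → F#/Gb → B → E → A
= A


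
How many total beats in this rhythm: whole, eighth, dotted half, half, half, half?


Beat values:
  whole = 4 beats
  eighth = 0.5 beats
  dotted half = 3 beats
  half = 2 beats
  half = 2 beats
  half = 2 beats
Sum = 4 + 0.5 + 3 + 2 + 2 + 2
= 13.5 beats


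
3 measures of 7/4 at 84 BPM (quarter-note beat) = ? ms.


Reasoning:
Quarter-note beat duration = 60000 / 84 ms
Beats per measure (7/4) = 7
One measure = 7 × 60000 / 84 = 420000 / 84 ms
3 measures = 3 × 420000 / 84 = 1260000 / 84
= 15000.0 ms


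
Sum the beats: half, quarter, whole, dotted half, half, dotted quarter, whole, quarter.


Beat values:
  half = 2 beats
  quarter = 1 beat
  whole = 4 beats
  dotted half = 3 beats
  half = 2 beats
  dotted quarter = 1.5 beats
  whole = 4 beats
  quarter = 1 beat
Sum = 2 + 1 + 4 + 3 + 2 + 1.5 + 4 + 1
= 18.5 beats


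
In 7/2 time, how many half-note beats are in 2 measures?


Working:
Time signature 7/2: the bottom number 2 means the half note gets one count
The top number 7 means 7 half-note beats per measure
Total = 7 × 2 measures
= 14 half-note beats


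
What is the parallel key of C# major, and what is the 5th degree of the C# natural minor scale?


Working:
Parallel keys share the same tonic but differ in mode
C# major → parallel is C# minor
C# natural minor scale: C# D# E F# G# A B
= C# minor; 5th degree = G#


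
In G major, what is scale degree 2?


Step by step:
Major scale pattern: W-W-H-W-W-W-H (2-2-1-2-2-2-1 semitones)
Starting from G:
  G + 2 semitones → A
  A + 2 semitones → B
  B + 1 semitone → C
  C + 2 semitones → D
  D + 2 semitones → E
  E + 2 semitones → F#
  F# + 1 semitone → G
Scale: G A B C D E F#
Degree 2 = A


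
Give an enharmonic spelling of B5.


Reasoning:
Enharmonic notes sound the same pitch but are spelled with different letter names
B and A## name the same pitch class
= A##5


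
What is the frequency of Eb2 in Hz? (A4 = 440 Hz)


f = 440 × 2^(n/12) where n = semitones from A4
Eb2: -30 semitones from A4
f = 440 × 2^(-30/12)
f = 77.78 Hz


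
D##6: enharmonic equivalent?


Enharmonic notes sound the same pitch but are spelled with different letter names
D## and E name the same pitch class
= E6


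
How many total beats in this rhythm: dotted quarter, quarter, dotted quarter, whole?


Let's work it out.
Beat values:
  dotted quarter = 1.5 beats
  quarter = 1 beat
  dotted quarter = 1.5 beats
  whole = 4 beats
Sum = 1.5 + 1 + 1.5 + 4
= 8 beats


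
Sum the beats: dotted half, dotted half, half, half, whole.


Working:
Beat values:
  dotted half = 3 beats
  dotted half = 3 beats
  half = 2 beats
  half = 2 beats
  whole = 4 beats
Sum = 3 + 3 + 2 + 2 + 4
= 14 beats


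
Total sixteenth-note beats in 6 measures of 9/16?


Solution.
Time signature 9/16: the bottom number 16 means the sixteenth note gets one count
The top number 9 means 9 sixteenth-note beats per measure
Total = 9 × 6 measures
= 54 sixteenth-note beats


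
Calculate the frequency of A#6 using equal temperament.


Solution.
f = 440 × 2^(n/12) where n = semitones from A4
A#6: 25 semitones from A4
f = 440 × 2^(25/12)
f = 1864.66 Hz


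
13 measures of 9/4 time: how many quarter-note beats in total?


Time signature 9/4: the bottom number 4 means the quarter note gets one count
The top number 9 means 9 quarter-note beats per measure
Total = 9 × 13 measures
= 117 quarter-note beats


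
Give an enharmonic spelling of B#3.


Solution.
Enharmonic notes sound the same pitch but are spelled with different letter names
B# and C name the same pitch class
Octave numbers change at C, so B#3 = C4
= C4


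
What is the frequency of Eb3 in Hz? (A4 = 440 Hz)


Let's work it out.
f = 440 × 2^(n/12) where n = semitones from A4
Eb3: -18 semitones from A4
f = 440 × 2^(-18/12)
f = 155.56 Hz


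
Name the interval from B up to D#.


Solution.
Letter names: B → D spans 3 letter names → a 3rd
Semitones: B → D# = 4 half-steps
A 3rd of 4 semitones is a major 3rd
= major 3rd


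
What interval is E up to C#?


Let's work it out.
Letter names: E → C spans 6 letter names → a 6th
Semitones: E → C# = 9 half-steps
A 6th of 9 semitones is a major 6th
= major 6th


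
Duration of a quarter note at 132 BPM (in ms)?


Working:
One quarter-note beat = 60000 / BPM = 60000 / 132 ms
Duration = 60000 / 132
= 454.5 ms


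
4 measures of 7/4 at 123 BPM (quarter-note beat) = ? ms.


Solution.
Quarter-note beat duration = 60000 / 123 ms
Beats per measure (7/4) = 7
One measure = 7 × 60000 / 123 = 420000 / 123 ms
4 measures = 4 × 420000 / 123 = 1680000 / 123
= 13658.5 ms


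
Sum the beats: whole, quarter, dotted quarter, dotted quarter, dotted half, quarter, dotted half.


Step by step:
Beat values:
  whole = 4 beats
  quarter = 1 beat
  dotted quarter = 1.5 beats
  dotted quarter = 1.5 beats
  dotted half = 3 beats
  quarter = 1 beat
  dotted half = 3 beats
Sum = 4 + 1 + 1.5 + 1.5 + 3 + 1 + 3
= 15 beats


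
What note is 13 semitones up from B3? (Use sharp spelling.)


Step by step:
B3: chromatic position 11 in octave 3 → absolute = 3×12 + 11 = 47
Transpose up 13: 47 + 13 = 60
60 = 5×12 + 0 → C in octave 5
Result = C5


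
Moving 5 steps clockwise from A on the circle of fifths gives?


Step by step:
Each clockwise step on the circle of fifths moves up a perfect 5th
From A: A → E → B → F#/Gb → Db → Ab
= Ab


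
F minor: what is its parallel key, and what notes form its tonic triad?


Parallel keys share the same tonic but differ in mode
F minor → parallel is F major
Tonic triad of F major = F A C
= F major; triad = F A C


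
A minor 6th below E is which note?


Solution.
A 6th spans 6 letter names, so from E we land on G
A minor 6th = 8 semitones below E
Spell G at that pitch: G#
= G#


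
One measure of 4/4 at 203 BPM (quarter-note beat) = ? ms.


Reasoning:
Quarter-note beat duration = 60000 / 203 ms
Beats per measure (4/4) = 4
One measure = 4 × 60000 / 203 = 240000 / 203 ms
= 1182.3 ms


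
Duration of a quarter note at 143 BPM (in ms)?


One quarter-note beat = 60000 / BPM = 60000 / 143 ms
Duration = 60000 / 143
= 419.6 ms


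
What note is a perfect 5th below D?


A 5th spans 5 letter names, so from D we land on G
A perfect 5th = 7 semitones below D
Spell G at that pitch: G
= G


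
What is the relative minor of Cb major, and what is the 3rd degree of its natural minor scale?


Reasoning:
The relative minor shares the major's key signature and starts on its 6th degree
6th degree = a major 6th above the tonic; a major 6th above Cb is Ab
→ relative minor of Cb major is Ab minor
Ab natural minor scale: Ab Bb Cb Db Eb Fb Gb
= Ab minor; 3rd degree = Cb


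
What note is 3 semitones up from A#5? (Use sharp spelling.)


A#5: chromatic position 10 in octave 5 → absolute = 5×12 + 10 = 70
Transpose up 3: 70 + 3 = 73
73 = 6×12 + 1 → C# in octave 6
Result = C#6


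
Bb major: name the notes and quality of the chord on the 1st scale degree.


Reasoning:
Bb major scale: Bb C D Eb F G A
Diatonic triad on degree 1 stacks scale notes 1, 3, 5: Bb D F
Bb→D = 4 semitones; Bb→F = 7 semitones → major triad
= Bb D F (major)


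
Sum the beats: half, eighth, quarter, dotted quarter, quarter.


Step by step:
Beat values:
  half = 2 beats
  eighth = 0.5 beats
  quarter = 1 beat
  dotted quarter = 1.5 beats
  quarter = 1 beat
Sum = 2 + 0.5 + 1 + 1.5 + 1
= 6 beats


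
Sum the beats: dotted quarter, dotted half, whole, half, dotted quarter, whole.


Beat values:
  dotted quarter = 1.5 beats
  dotted half = 3 beats
  whole = 4 beats
  half = 2 beats
  dotted quarter = 1.5 beats
  whole = 4 beats
Sum = 1.5 + 3 + 4 + 2 + 1.5 + 4
= 16 beats


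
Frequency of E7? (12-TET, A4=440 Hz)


Let's work it out.
f = 440 × 2^(n/12) where n = semitones from A4
E7: 31 semitones from A4
f = 440 × 2^(31/12)
f = 2637.02 Hz


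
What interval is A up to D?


Step by step:
Letter names: A → D spans 4 letter names → a 4th
Semitones: A → D = 5 half-steps
A 4th of 5 semitones is a perfect 4th
= perfect 4th


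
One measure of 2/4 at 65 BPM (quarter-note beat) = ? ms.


Working:
Quarter-note beat duration = 60000 / 65 ms
Beats per measure (2/4) = 2
One measure = 2 × 60000 / 65 = 120000 / 65 ms
= 1846.2 ms


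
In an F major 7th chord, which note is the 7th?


Solution.
Major 7th chord = root + major 3rd + perfect 5th + major 7th
Seventh chords stack in thirds, so the letter names are F-A-C-E
Root: F
Major 3rd above F: A
Perfect 5th above F: C
Major 7th above F: E
The 7th = E


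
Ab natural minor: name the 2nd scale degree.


Working:
Natural minor scale pattern: W-H-W-W-H-W-W (2-1-2-2-1-2-2 semitones)
Starting from Ab:
  Ab + 2 semitones → Bb
  Bb + 1 semitone → Cb
  Cb + 2 semitones → Db
  Db + 2 semitones → Eb
  Eb + 1 semitone → Fb
  Fb + 2 semitones → Gb
  Gb + 2 semitones → Ab
Scale: Ab Bb Cb Db Eb Fb Gb
Degree 2 = Bb


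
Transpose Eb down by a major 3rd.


Let's work it out.
major 3rd: 3 letter names, 4 semitones
Letter: E - 2 → C
Pitch: Eb - 4 semitones, spelled as a C → Cb
= Cb


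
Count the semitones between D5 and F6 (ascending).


Let's work it out.
Absolute semitone position = octave×12 + chromatic position
D5: 5×12 + 2 = 62
F6: 6×12 + 5 = 77
Difference = 77 - 62 = 15
= 15 semitones


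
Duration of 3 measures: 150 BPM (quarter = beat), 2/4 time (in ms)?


Let's work it out.
Quarter-note beat duration = 60000 / 150 ms
Beats per measure (2/4) = 2
One measure = 2 × 60000 / 150 = 120000 / 150 ms
3 measures = 3 × 120000 / 150 = 360000 / 150
= 2400.0 ms


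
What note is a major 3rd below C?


A 3rd spans 3 letter names, so from C we land on A
A major 3rd = 4 semitones below C
Spell A at that pitch: Ab
= Ab


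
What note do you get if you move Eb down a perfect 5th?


Step by step:
perfect 5th: 5 letter names, 7 semitones
Letter: E - 4 → A
Pitch: Eb - 7 semitones, spelled as an A → Ab
= Ab


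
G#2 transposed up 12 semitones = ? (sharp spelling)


Let's work it out.
G#2: chromatic position 8 in octave 2 → absolute = 2×12 + 8 = 32
Transpose up 12: 32 + 12 = 44
44 = 3×12 + 8 → G# in octave 3
Result = G#3


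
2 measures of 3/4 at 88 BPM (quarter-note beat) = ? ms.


Quarter-note beat duration = 60000 / 88 ms
Beats per measure (3/4) = 3
One measure = 3 × 60000 / 88 = 180000 / 88 ms
2 measures = 2 × 180000 / 88 = 360000 / 88
= 4090.9 ms


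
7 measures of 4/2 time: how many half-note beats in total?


Solution.
Time signature 4/2: the bottom number 2 means the half note gets one count
The top number 4 means 4 half-note beats per measure
Total = 4 × 7 measures
= 28 half-note beats


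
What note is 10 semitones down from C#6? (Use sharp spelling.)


Step by step:
C#6: chromatic position 1 in octave 6 → absolute = 6×12 + 1 = 73
Transpose down 10: 73 - 10 = 63
63 = 5×12 + 3 → D# in octave 5
Result = D#5


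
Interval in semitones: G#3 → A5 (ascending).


Let's work it out.
Absolute semitone position = octave×12 + chromatic position
G#3: 3×12 + 8 = 44
A5: 5×12 + 9 = 69
Difference = 69 - 44 = 25
= 25 semitones


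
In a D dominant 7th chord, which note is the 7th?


Dominant 7th chord = root + major 3rd + perfect 5th + minor 7th
Seventh chords stack in thirds, so the letter names are D-F-A-C
Root: D
Major 3rd above D: F#
Perfect 5th above D: A
Minor 7th above D: C
The 7th = C


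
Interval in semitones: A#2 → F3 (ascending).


Working:
Absolute semitone position = octave×12 + chromatic position
A#2: 2×12 + 10 = 34
F3: 3×12 + 5 = 41
Difference = 41 - 34 = 7
= 7 semitones


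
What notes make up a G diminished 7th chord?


Let's work it out.
Diminished 7th chord = root + minor 3rd + diminished 5th + diminished 7th
Seventh chords stack in thirds, so the letter names are G-B-D-F
Root: G
Minor 3rd above G: Bb
Diminished 5th above G: Db
Diminished 7th above G: Fb
Chord = G Bb Db Fb


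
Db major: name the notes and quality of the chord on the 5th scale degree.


Let's work it out.
Db major scale: Db Eb F Gb Ab Bb C
Diatonic triad on degree 5 stacks scale notes 5, 7, 2: Ab C Eb
Ab→C = 4 semitones; Ab→Eb = 7 semitones → major triad
= Ab C Eb (major)


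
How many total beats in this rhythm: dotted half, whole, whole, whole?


Step by step:
Beat values:
  dotted half = 3 beats
  whole = 4 beats
  whole = 4 beats
  whole = 4 beats
Sum = 3 + 4 + 4 + 4
= 15 beats


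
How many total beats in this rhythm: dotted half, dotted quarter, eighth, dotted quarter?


Solution.
Beat values:
  dotted half = 3 beats
  dotted quarter = 1.5 beats
  eighth = 0.5 beats
  dotted quarter = 1.5 beats
Sum = 3 + 1.5 + 0.5 + 1.5
= 6.5 beats


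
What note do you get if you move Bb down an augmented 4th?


Step by step:
augmented 4th: 4 letter names, 6 semitones
Letter: B - 3 → F
Pitch: Bb - 6 semitones, spelled as an F → Fb
= Fb


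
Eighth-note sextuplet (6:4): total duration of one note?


Reasoning:
Sextuplet: 6 notes occupy the space of 4 eighth notes
Space = 4 × 1/2 = 2 beats
Each sextuplet note = 2 / 6 = 1/3 beats
= 1/3 beats


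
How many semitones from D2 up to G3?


Solution.
Absolute semitone position = octave×12 + chromatic position
D2: 2×12 + 2 = 26
G3: 3×12 + 7 = 43
Difference = 43 - 26 = 17
= 17 semitones


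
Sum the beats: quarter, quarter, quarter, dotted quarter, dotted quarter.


Solution.
Beat values:
  quarter = 1 beat
  quarter = 1 beat
  quarter = 1 beat
  dotted quarter = 1.5 beats
  dotted quarter = 1.5 beats
Sum = 1 + 1 + 1 + 1.5 + 1.5
= 6 beats


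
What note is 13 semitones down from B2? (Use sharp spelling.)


Reasoning:
B2: chromatic position 11 in octave 2 → absolute = 2×12 + 11 = 35
Transpose down 13: 35 - 13 = 22
22 = 1×12 + 10 → A# in octave 1
Result = A#1


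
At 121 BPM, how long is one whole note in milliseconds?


Working:
One quarter-note beat = 60000 / BPM = 60000 / 121 ms
Whole note = 4 × quarter note
Duration = 4 × 60000 / 121 = 240000 / 121
= 1983.5 ms


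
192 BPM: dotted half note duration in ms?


One quarter-note beat = 60000 / BPM = 60000 / 192 ms
Dotted half note = 3 × quarter note
Duration = 3 × 60000 / 192 = 180000 / 192
= 937.5 ms


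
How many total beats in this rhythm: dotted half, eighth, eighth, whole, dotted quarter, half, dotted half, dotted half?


Beat values:
  dotted half = 3 beats
  eighth = 0.5 beats
  eighth = 0.5 beats
  whole = 4 beats
  dotted quarter = 1.5 beats
  half = 2 beats
  dotted half = 3 beats
  dotted half = 3 beats
Sum = 3 + 0.5 + 0.5 + 4 + 1.5 + 2 + 3 + 3
= 17.5 beats


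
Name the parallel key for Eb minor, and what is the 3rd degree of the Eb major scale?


Solution.
Parallel keys share the same tonic but differ in mode
Eb minor → parallel is Eb major
Eb major scale: Eb F G Ab Bb C D
= Eb major; 3rd degree = G


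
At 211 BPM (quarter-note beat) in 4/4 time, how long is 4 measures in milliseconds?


Reasoning:
Quarter-note beat duration = 60000 / 211 ms
Beats per measure (4/4) = 4
One measure = 4 × 60000 / 211 = 240000 / 211 ms
4 measures = 4 × 240000 / 211 = 960000 / 211
= 4549.8 ms


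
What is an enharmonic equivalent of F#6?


Solution.
Enharmonic notes sound the same pitch but are spelled with different letter names
F# and Gb name the same pitch class
= Gb6


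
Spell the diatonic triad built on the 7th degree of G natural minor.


Solution.
G natural minor scale: G A Bb C D Eb F
Diatonic triad on degree 7 stacks scale notes 7, 2, 4: F A C
F→A = 4 semitones; F→C = 7 semitones → major triad
= F A C (major)


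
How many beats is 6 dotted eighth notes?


Base eighth note = 1/2 beats
Dot 1 adds half the previous value: +1/4
One dotted eighth = 1/2 + 1/4 = 3/4
6 of them = 6 × 3/4 = 9/2
= 9/2 beats


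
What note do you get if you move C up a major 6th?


major 6th: 6 letter names, 9 semitones
Letter: C + 5 → A
Pitch: C + 9 semitones, spelled as an A → A
= A


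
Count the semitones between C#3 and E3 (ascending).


Absolute semitone position = octave×12 + chromatic position
C#3: 3×12 + 1 = 37
E3: 3×12 + 4 = 40
Difference = 40 - 37 = 3
= 3 semitones


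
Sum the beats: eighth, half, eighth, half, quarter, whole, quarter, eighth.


Working:
Beat values:
  eighth = 0.5 beats
  half = 2 beats
  eighth = 0.5 beats
  half = 2 beats
  quarter = 1 beat
  whole = 4 beats
  quarter = 1 beat
  eighth = 0.5 beats
Sum = 0.5 + 2 + 0.5 + 2 + 1 + 4 + 1 + 0.5
= 11.5 beats


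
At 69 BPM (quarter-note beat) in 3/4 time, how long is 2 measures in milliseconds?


Let's work it out.
Quarter-note beat duration = 60000 / 69 ms
Beats per measure (3/4) = 3
One measure = 3 × 60000 / 69 = 180000 / 69 ms
2 measures = 2 × 180000 / 69 = 360000 / 69
= 5217.4 ms


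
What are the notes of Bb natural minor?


Natural minor scale pattern: W-H-W-W-H-W-W (2-1-2-2-1-2-2 semitones)
Starting from Bb:
  Bb + 2 semitones → C
  C + 1 semitone → Db
  Db + 2 semitones → Eb
  Eb + 2 semitones → F
  F + 1 semitone → Gb
  Gb + 2 semitones → Ab
  Ab + 2 semitones → Bb
Scale = Bb C Db Eb F Gb Ab


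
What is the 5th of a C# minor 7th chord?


Step by step:
Minor 7th chord = root + minor 3rd + perfect 5th + minor 7th
Seventh chords stack in thirds, so the letter names are C-E-G-B
Root: C#
Minor 3rd above C#: E
Perfect 5th above C#: G#
Minor 7th above C#: B
The 5th = G#


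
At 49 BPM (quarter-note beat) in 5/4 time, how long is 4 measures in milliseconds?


Step by step:
Quarter-note beat duration = 60000 / 49 ms
Beats per measure (5/4) = 5
One measure = 5 × 60000 / 49 = 300000 / 49 ms
4 measures = 4 × 300000 / 49 = 1200000 / 49
= 24489.8 ms


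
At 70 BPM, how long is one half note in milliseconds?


One quarter-note beat = 60000 / BPM = 60000 / 70 ms
Half note = 2 × quarter note
Duration = 2 × 60000 / 70 = 120000 / 70
= 1714.3 ms


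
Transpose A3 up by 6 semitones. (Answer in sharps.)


Working:
A3: chromatic position 9 in octave 3 → absolute = 3×12 + 9 = 45
Transpose up 6: 45 + 6 = 51
51 = 4×12 + 3 → D# in octave 4
Result = D#4


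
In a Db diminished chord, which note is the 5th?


Diminished triad = root + minor 3rd (3 semitones) + diminished 5th (6 semitones)
A triad on Db stacks thirds, so the chord tones use letter names D-F-A
Root: Db
Minor 3rd above Db: Fb
Diminished 5th above Db: Abb
The 5th = Abb


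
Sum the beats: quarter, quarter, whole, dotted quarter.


Let's work it out.
Beat values:
  quarter = 1 beat
  quarter = 1 beat
  whole = 4 beats
  dotted quarter = 1.5 beats
Sum = 1 + 1 + 4 + 1.5
= 7.5 beats


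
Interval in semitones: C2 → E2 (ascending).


Reasoning:
Absolute semitone position = octave×12 + chromatic position
C2: 2×12 + 0 = 24
E2: 2×12 + 4 = 28
Difference = 28 - 24 = 4
= 4 semitones


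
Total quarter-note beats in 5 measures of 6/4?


Reasoning:
Time signature 6/4: the bottom number 4 means the quarter note gets one count
The top number 6 means 6 quarter-note beats per measure
Total = 6 × 5 measures
= 30 quarter-note beats


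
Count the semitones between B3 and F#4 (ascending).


Absolute semitone position = octave×12 + chromatic position
B3: 3×12 + 11 = 47
F#4: 4×12 + 6 = 54
Difference = 54 - 47 = 7
= 7 semitones


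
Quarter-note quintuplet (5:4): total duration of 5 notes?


Step by step:
Quintuplet: 5 notes occupy the space of 4 quarter notes
Space = 4 × 1 = 4 beats
Each quintuplet note = 4 / 5 = 4/5 beats
5 notes = 5 × 4/5 = 4
= 4 beats


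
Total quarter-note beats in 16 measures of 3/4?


Working:
Time signature 3/4: the bottom number 4 means the quarter note gets one count
The top number 3 means 3 quarter-note beats per measure
Total = 3 × 16 measures
= 48 quarter-note beats


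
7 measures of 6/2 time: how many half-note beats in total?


Time signature 6/2: the bottom number 2 means the half note gets one count
The top number 6 means 6 half-note beats per measure
Total = 6 × 7 measures
= 42 half-note beats


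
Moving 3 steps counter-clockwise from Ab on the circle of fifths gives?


Reasoning:
Each counter-clockwise step moves down a perfect 5th (= up a perfect 4th)
From Ab: Ab → Db → F#/Gb → B
= B


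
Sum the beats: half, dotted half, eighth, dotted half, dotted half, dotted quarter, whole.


Beat values:
  half = 2 beats
  dotted half = 3 beats
  eighth = 0.5 beats
  dotted half = 3 beats
  dotted half = 3 beats
  dotted quarter = 1.5 beats
  whole = 4 beats
Sum = 2 + 3 + 0.5 + 3 + 3 + 1.5 + 4
= 17 beats


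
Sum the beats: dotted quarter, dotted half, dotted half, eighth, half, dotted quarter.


Let's work it out.
Beat values:
  dotted quarter = 1.5 beats
  dotted half = 3 beats
  dotted half = 3 beats
  eighth = 0.5 beats
  half = 2 beats
  dotted quarter = 1.5 beats
Sum = 1.5 + 3 + 3 + 0.5 + 2 + 1.5
= 11.5 beats


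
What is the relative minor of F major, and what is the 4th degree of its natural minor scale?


The relative minor shares the major's key signature and starts on its 6th degree
6th degree = a major 6th above the tonic; a major 6th above F is D
→ relative minor of F major is D minor
D natural minor scale: D E F G A Bb C
= D minor; 4th degree = G


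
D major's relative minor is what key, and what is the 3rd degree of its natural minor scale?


Step by step:
The relative minor shares the major's key signature and starts on its 6th degree
6th degree = a major 6th above the tonic; a major 6th above D is B
→ relative minor of D major is B minor
B natural minor scale: B C# D E F# G A
= B minor; 3rd degree = D


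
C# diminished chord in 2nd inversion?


Working:
Root position: C# E G
2nd inversion: move root and 3rd up an octave
Bass note: G
Notes (bottom to top) = G C# E


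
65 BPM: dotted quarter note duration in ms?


Let's work it out.
One quarter-note beat = 60000 / BPM = 60000 / 65 ms
Dotted quarter note = 3/2 × quarter note
Duration = 3/2 × 60000 / 65 = 90000 / 65
= 1384.6 ms


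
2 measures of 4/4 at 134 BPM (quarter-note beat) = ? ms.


Quarter-note beat duration = 60000 / 134 ms
Beats per measure (4/4) = 4
One measure = 4 × 60000 / 134 = 240000 / 134 ms
2 measures = 2 × 240000 / 134 = 480000 / 134
= 3582.1 ms


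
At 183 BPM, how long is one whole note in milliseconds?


Let's work it out.
One quarter-note beat = 60000 / BPM = 60000 / 183 ms
Whole note = 4 × quarter note
Duration = 4 × 60000 / 183 = 240000 / 183
= 1311.5 ms


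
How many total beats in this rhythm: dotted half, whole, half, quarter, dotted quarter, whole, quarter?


Beat values:
  dotted half = 3 beats
  whole = 4 beats
  half = 2 beats
  quarter = 1 beat
  dotted quarter = 1.5 beats
  whole = 4 beats
  quarter = 1 beat
Sum = 3 + 4 + 2 + 1 + 1.5 + 4 + 1
= 16.5 beats


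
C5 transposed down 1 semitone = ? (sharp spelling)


Solution.
C5: chromatic position 0 in octave 5 → absolute = 5×12 + 0 = 60
Transpose down 1: 60 - 1 = 59
59 = 4×12 + 11 → B in octave 4
Result = B4


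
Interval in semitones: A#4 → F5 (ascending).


Absolute semitone position = octave×12 + chromatic position
A#4: 4×12 + 10 = 58
F5: 5×12 + 5 = 65
Difference = 65 - 58 = 7
= 7 semitones


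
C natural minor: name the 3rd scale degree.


Working:
Natural minor scale pattern: W-H-W-W-H-W-W (2-1-2-2-1-2-2 semitones)
Starting from C:
  C + 2 semitones → D
  D + 1 semitone → Eb
  Eb + 2 semitones → F
  F + 2 semitones → G
  G + 1 semitone → Ab
  Ab + 2 semitones → Bb
  Bb + 2 semitones → C
Scale: C D Eb F G Ab Bb
Degree 3 = Eb


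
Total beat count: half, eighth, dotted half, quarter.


Let's work it out.
Beat values:
  half = 2 beats
  eighth = 0.5 beats
  dotted half = 3 beats
  quarter = 1 beat
Sum = 2 + 0.5 + 3 + 1
= 6.5 beats


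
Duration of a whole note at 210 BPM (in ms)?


One quarter-note beat = 60000 / BPM = 60000 / 210 ms
Whole note = 4 × quarter note
Duration = 4 × 60000 / 210 = 240000 / 210
= 1142.9 ms


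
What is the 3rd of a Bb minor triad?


Minor triad = root + minor 3rd (3 semitones) + perfect 5th (7 semitones)
A triad on Bb stacks thirds, so the chord tones use letter names B-D-F
Root: Bb
Minor 3rd above Bb: Db
Perfect 5th above Bb: F
The 3rd = Db


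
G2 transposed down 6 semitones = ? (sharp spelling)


G2: chromatic position 7 in octave 2 → absolute = 2×12 + 7 = 31
Transpose down 6: 31 - 6 = 25
25 = 2×12 + 1 → C# in octave 2
Result = C#2


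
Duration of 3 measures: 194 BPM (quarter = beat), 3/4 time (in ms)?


Solution.
Quarter-note beat duration = 60000 / 194 ms
Beats per measure (3/4) = 3
One measure = 3 × 60000 / 194 = 180000 / 194 ms
3 measures = 3 × 180000 / 194 = 540000 / 194
= 2783.5 ms


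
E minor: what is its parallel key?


Solution.
Parallel keys share the same tonic but differ in mode
E minor → parallel is E major
= E major


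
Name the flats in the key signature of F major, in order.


Step by step:
Flat major keys: C(0), F(1), Bb(2), Eb(3), Ab(4), Db(5), Gb(6), Cb(7)
F major has 1 flat
Order of flats: Bb Eb Ab Db Gb Cb Fb → first 1: Bb
= Bb


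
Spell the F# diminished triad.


Diminished triad = root + minor 3rd (3 semitones) + diminished 5th (6 semitones)
A triad on F# stacks thirds, so the chord tones use letter names F-A-C
Root: F#
Minor 3rd above F#: A
Diminished 5th above F#: C
Chord = F# A C


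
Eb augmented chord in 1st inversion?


Root position: Eb G B
1st inversion: move root up an octave
Bass note: G
Notes (bottom to top) = G B Eb


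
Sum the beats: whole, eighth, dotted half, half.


Solution.
Beat values:
  whole = 4 beats
  eighth = 0.5 beats
  dotted half = 3 beats
  half = 2 beats
Sum = 4 + 0.5 + 3 + 2
= 9.5 beats


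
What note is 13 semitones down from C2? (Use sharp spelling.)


Reasoning:
C2: chromatic position 0 in octave 2 → absolute = 2×12 + 0 = 24
Transpose down 13: 24 - 13 = 11
11 = 0×12 + 11 → B in octave 0
Result = B0


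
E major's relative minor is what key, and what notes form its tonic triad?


The relative minor shares the major's key signature and starts on its 6th degree
6th degree = a major 6th above the tonic; a major 6th above E is C#
→ relative minor of E major is C# minor
Tonic triad of C# minor = root + minor 3rd + perfect 5th = C# E G#
= C# minor; triad = C# E G#


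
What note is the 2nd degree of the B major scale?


Major scale pattern: W-W-H-W-W-W-H (2-2-1-2-2-2-1 semitones)
Starting from B:
  B + 2 semitones → C#
  C# + 2 semitones → D#
  D# + 1 semitone → E
  E + 2 semitones → F#
  F# + 2 semitones → G#
  G# + 2 semitones → A#
  A# + 1 semitone → B
Scale: B C# D# E F# G# A#
Degree 2 = C#


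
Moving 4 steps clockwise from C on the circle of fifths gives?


Solution.
Each clockwise step on the circle of fifths moves up a perfect 5th
From C: C → G → D → A → E
= E


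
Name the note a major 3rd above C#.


Reasoning:
A 3rd spans 3 letter names, so from C we land on E
A major 3rd = 4 semitones above C#
Spell E at that pitch: E#
= E#


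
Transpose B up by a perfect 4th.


Let's work it out.
perfect 4th: 4 letter names, 5 semitones
Letter: B + 3 → E
Pitch: B + 5 semitones, spelled as an E → E
= E


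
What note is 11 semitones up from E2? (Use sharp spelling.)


E2: chromatic position 4 in octave 2 → absolute = 2×12 + 4 = 28
Transpose up 11: 28 + 11 = 39
39 = 3×12 + 3 → D# in octave 3
Result = D#3


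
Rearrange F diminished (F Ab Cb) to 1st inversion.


Root position: F Ab Cb
1st inversion: move root up an octave
Bass note: Ab
Notes (bottom to top) = Ab Cb F


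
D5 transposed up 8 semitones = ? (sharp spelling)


Step by step:
D5: chromatic position 2 in octave 5 → absolute = 5×12 + 2 = 62
Transpose up 8: 62 + 8 = 70
70 = 5×12 + 10 → A# in octave 5
Result = A#5


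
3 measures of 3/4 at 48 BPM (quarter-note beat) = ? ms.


Step by step:
Quarter-note beat duration = 60000 / 48 ms
Beats per measure (3/4) = 3
One measure = 3 × 60000 / 48 = 180000 / 48 ms
3 measures = 3 × 180000 / 48 = 540000 / 48
= 11250.0 ms


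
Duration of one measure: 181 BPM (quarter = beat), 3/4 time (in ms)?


Working:
Quarter-note beat duration = 60000 / 181 ms
Beats per measure (3/4) = 3
One measure = 3 × 60000 / 181 = 180000 / 181 ms
= 994.5 ms


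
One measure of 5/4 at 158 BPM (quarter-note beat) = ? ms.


Solution.
Quarter-note beat duration = 60000 / 158 ms
Beats per measure (5/4) = 5
One measure = 5 × 60000 / 158 = 300000 / 158 ms
= 1898.7 ms


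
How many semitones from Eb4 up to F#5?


Working:
Absolute semitone position = octave×12 + chromatic position
Eb4: 4×12 + 3 = 51
F#5: 5×12 + 6 = 66
Difference = 66 - 51 = 15
= 15 semitones


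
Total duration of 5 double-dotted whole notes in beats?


Base whole note = 4 beats
Dot 1 adds half the previous value: +2
Dot 2 adds half the previous value: +1
One double-dotted whole = 4 + 2 + 1 = 7
5 of them = 5 × 7 = 35
= 35 beats


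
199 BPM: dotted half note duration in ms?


One quarter-note beat = 60000 / BPM = 60000 / 199 ms
Dotted half note = 3 × quarter note
Duration = 3 × 60000 / 199 = 180000 / 199
= 904.5 ms


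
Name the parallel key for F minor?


Working:
Parallel keys share the same tonic but differ in mode
F minor → parallel is F major
= F major


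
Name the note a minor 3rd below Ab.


Let's work it out.
A 3rd spans 3 letter names, so from A we land on F
A minor 3rd = 3 semitones below Ab
Spell F at that pitch: F
= F


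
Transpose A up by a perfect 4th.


Reasoning:
perfect 4th: 4 letter names, 5 semitones
Letter: A + 3 → D
Pitch: A + 5 semitones, spelled as a D → D
= D


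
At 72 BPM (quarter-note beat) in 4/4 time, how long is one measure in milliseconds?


Step by step:
Quarter-note beat duration = 60000 / 72 ms
Beats per measure (4/4) = 4
One measure = 4 × 60000 / 72 = 240000 / 72 ms
= 3333.3 ms


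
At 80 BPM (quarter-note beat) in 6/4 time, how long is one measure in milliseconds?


Quarter-note beat duration = 60000 / 80 ms
Beats per measure (6/4) = 6
One measure = 6 × 60000 / 80 = 360000 / 80 ms
= 4500.0 ms


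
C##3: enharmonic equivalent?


Enharmonic notes sound the same pitch but are spelled with different letter names
C## and D name the same pitch class
= D3


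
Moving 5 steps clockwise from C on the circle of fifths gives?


Step by step:
Each clockwise step on the circle of fifths moves up a perfect 5th
From C: C → G → D → A → E → B
= B


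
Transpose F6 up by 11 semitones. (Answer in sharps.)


Reasoning:
F6: chromatic position 5 in octave 6 → absolute = 6×12 + 5 = 77
Transpose up 11: 77 + 11 = 88
88 = 7×12 + 4 → E in octave 7
Result = E7


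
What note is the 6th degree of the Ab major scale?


Step by step:
Major scale pattern: W-W-H-W-W-W-H (2-2-1-2-2-2-1 semitones)
Starting from Ab:
  Ab + 2 semitones → Bb
  Bb + 2 semitones → C
  C + 1 semitone → Db
  Db + 2 semitones → Eb
  Eb + 2 semitones → F
  F + 2 semitones → G
  G + 1 semitone → Ab
Scale: Ab Bb C Db Eb F G
Degree 6 = F


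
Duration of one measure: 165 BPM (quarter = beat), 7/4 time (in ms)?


Reasoning:
Quarter-note beat duration = 60000 / 165 ms
Beats per measure (7/4) = 7
One measure = 7 × 60000 / 165 = 420000 / 165 ms
= 2545.5 ms


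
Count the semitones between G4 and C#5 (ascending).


Reasoning:
Absolute semitone position = octave×12 + chromatic position
G4: 4×12 + 7 = 55
C#5: 5×12 + 1 = 61
Difference = 61 - 55 = 6
= 6 semitones


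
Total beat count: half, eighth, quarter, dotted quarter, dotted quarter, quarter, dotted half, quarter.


Beat values:
  half = 2 beats
  eighth = 0.5 beats
  quarter = 1 beat
  dotted quarter = 1.5 beats
  dotted quarter = 1.5 beats
  quarter = 1 beat
  dotted half = 3 beats
  quarter = 1 beat
Sum = 2 + 0.5 + 1 + 1.5 + 1.5 + 1 + 3 + 1
= 11.5 beats


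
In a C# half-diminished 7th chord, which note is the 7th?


Step by step:
Half-diminished 7th chord = root + minor 3rd + diminished 5th + minor 7th
Seventh chords stack in thirds, so the letter names are C-E-G-B
Root: C#
Minor 3rd above C#: E
Diminished 5th above C#: G
Minor 7th above C#: B
The 7th = B


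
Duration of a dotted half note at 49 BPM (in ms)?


Reasoning:
One quarter-note beat = 60000 / BPM = 60000 / 49 ms
Dotted half note = 3 × quarter note
Duration = 3 × 60000 / 49 = 180000 / 49
= 3673.5 ms


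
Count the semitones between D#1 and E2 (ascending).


Absolute semitone position = octave×12 + chromatic position
D#1: 1×12 + 3 = 15
E2: 2×12 + 4 = 28
Difference = 28 - 15 = 13
= 13 semitones


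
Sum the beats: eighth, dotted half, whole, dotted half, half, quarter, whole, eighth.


Beat values:
  eighth = 0.5 beats
  dotted half = 3 beats
  whole = 4 beats
  dotted half = 3 beats
  half = 2 beats
  quarter = 1 beat
  whole = 4 beats
  eighth = 0.5 beats
Sum = 0.5 + 3 + 4 + 3 + 2 + 1 + 4 + 0.5
= 18 beats


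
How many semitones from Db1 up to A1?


Let's work it out.
Absolute semitone position = octave×12 + chromatic position
Db1: 1×12 + 1 = 13
A1: 1×12 + 9 = 21
Difference = 21 - 13 = 8
= 8 semitones


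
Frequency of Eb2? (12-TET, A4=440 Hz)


f = 440 × 2^(n/12) where n = semitones from A4
Eb2: -30 semitones from A4
f = 440 × 2^(-30/12)
f = 77.78 Hz


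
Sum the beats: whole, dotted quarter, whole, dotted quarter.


Solution.
Beat values:
  whole = 4 beats
  dotted quarter = 1.5 beats
  whole = 4 beats
  dotted quarter = 1.5 beats
Sum = 4 + 1.5 + 4 + 1.5
= 11 beats


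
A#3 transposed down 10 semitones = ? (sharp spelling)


Reasoning:
A#3: chromatic position 10 in octave 3 → absolute = 3×12 + 10 = 46
Transpose down 10: 46 - 10 = 36
36 = 3×12 + 0 → C in octave 3
Result = C3


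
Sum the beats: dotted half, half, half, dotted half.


Working:
Beat values:
  dotted half = 3 beats
  half = 2 beats
  half = 2 beats
  dotted half = 3 beats
Sum = 3 + 2 + 2 + 3
= 10 beats


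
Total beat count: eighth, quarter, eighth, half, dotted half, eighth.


Beat values:
  eighth = 0.5 beats
  quarter = 1 beat
  eighth = 0.5 beats
  half = 2 beats
  dotted half = 3 beats
  eighth = 0.5 beats
Sum = 0.5 + 1 + 0.5 + 2 + 3 + 0.5
= 7.5 beats


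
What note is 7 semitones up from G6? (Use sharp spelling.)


Solution.
G6: chromatic position 7 in octave 6 → absolute = 6×12 + 7 = 79
Transpose up 7: 79 + 7 = 86
86 = 7×12 + 2 → D in octave 7
Result = D7


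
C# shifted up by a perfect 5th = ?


perfect 5th: 5 letter names, 7 semitones
Letter: C + 4 → G
Pitch: C# + 7 semitones, spelled as a G → G#
= G#


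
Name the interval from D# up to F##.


Step by step:
Letter names: D → F spans 3 letter names → a 3rd
Semitones: D# → F## = 4 half-steps
A 3rd of 4 semitones is a major 3rd
= major 3rd


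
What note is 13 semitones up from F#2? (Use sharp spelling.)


Solution.
F#2: chromatic position 6 in octave 2 → absolute = 2×12 + 6 = 30
Transpose up 13: 30 + 13 = 43
43 = 3×12 + 7 → G in octave 3
Result = G3


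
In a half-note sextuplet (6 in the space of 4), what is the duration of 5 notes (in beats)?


Sextuplet: 6 notes occupy the space of 4 half notes
Space = 4 × 2 = 8 beats
Each sextuplet note = 8 / 6 = 4/3 beats
5 notes = 5 × 4/3 = 20/3
= 20/3 beats


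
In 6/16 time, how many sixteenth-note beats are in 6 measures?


Solution.
Time signature 6/16: the bottom number 16 means the sixteenth note gets one count
The top number 6 means 6 sixteenth-note beats per measure
Total = 6 × 6 measures
= 36 sixteenth-note beats


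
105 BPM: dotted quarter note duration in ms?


One quarter-note beat = 60000 / BPM = 60000 / 105 ms
Dotted quarter note = 3/2 × quarter note
Duration = 3/2 × 60000 / 105 = 90000 / 105
= 857.1 ms


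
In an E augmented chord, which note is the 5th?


Let's work it out.
Augmented triad = root + major 3rd (4 semitones) + augmented 5th (8 semitones)
A triad on E stacks thirds, so the chord tones use letter names E-G-B
Root: E
Major 3rd above E: G#
Augmented 5th above E: B#
The 5th = B#
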